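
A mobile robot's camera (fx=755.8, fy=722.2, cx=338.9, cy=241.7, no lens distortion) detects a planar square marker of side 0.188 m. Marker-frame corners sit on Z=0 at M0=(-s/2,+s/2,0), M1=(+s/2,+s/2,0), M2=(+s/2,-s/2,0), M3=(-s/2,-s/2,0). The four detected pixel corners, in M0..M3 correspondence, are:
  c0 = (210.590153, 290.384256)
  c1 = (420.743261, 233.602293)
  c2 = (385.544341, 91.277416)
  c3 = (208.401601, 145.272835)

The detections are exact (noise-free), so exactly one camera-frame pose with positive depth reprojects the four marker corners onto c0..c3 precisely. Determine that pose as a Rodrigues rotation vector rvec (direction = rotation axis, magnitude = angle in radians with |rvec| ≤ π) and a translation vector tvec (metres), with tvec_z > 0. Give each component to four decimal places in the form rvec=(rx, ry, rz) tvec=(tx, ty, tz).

Intrinsics K: fx=755.8, fy=722.2, cx=338.9, cy=241.7
Marker side s = 0.188 m; corners in marker frame (Z=0):
  M0 = (-0.0940, +0.0940, 0)
  M1 = (+0.0940, +0.0940, 0)
  M2 = (+0.0940, -0.0940, 0)
  M3 = (-0.0940, -0.0940, 0)
Detected image corners:
  c0 = (210.590153, 290.384256) px
  c1 = (420.743261, 233.602293) px
  c2 = (385.544341, 91.277416) px
  c3 = (208.401601, 145.272835) px
Planar DLT: solve 8×8 A·h = b for H (H[2,2]=1):
  H  [+950.00203 -173.25302 +303.38186]
  H  [-339.15905 +596.58156 +184.78253]
  H  [-0.23749 -0.88381 +1.00000]
B = K⁻¹H; ‖b₁‖=1.437904, ‖b₂‖=1.437904; λ = 2/(‖b₁‖+‖b₂‖) = 0.695457, sign → tz>0 ⇒ λ=+0.695457
r₁ = λ·B[:,0] = (+0.94821,-0.27133,-0.16516); r₂ = λ·B[:,1] = (+0.11619,+0.78020,-0.61465)
r₃ = r₁×r₂ = (+0.29563,+0.56363,+0.77132); SVD([r₁ r₂ r₃]) → R = UVᵀ:
  R  [+0.94821 +0.11619 +0.29563]
  R  [-0.27133 +0.78020 +0.56363]
  R  [-0.16516 -0.61465 +0.77132]
t = (-0.03268, -0.05481, +0.69546) m
tr R = 2.499722; θ = arccos((tr R − 1)/2) = 0.722944 rad = 41.422°
axis k = ((R−Rᵀ)₃₂, (R−Rᵀ)₁₃, (R−Rᵀ)₂₁) / (2 sinθ) = (-0.890483, +0.348240, -0.292863)
rvec = θ·k = (-0.643769, +0.251758, -0.211723)

rvec=(-0.6438, 0.2518, -0.2117) tvec=(-0.0327, -0.0548, 0.6955)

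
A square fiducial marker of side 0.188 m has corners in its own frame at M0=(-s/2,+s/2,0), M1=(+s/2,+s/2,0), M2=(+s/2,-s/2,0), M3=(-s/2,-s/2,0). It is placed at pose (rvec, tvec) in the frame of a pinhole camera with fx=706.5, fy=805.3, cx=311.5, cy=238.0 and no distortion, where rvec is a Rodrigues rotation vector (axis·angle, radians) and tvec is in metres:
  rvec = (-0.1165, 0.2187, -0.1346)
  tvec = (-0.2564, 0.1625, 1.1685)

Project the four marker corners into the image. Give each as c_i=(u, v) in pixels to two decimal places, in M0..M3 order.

Intrinsics K: fx=706.5, fy=805.3, cx=311.5, cy=238.0
Marker side s = 0.188 m; corners in marker frame (Z=0):
  M0 = (-0.0940, +0.0940, 0)
  M1 = (+0.0940, +0.0940, 0)
  M2 = (+0.0940, -0.0940, 0)
  M3 = (-0.0940, -0.0940, 0)
rvec = (-0.1165, 0.2187, -0.1346), |rvec| = θ = 0.28199 rad = 16.157°
Rodrigues: sinθ=0.27827, 1−cosθ=0.03950; R = I + sinθ·[k]× + (1−cosθ)·[k]×²:
    [+0.96724 +0.12017 +0.22360]
    [-0.14548 +0.98426 +0.10034]
    [-0.20802 -0.12958 +0.96950]
t = (-0.2564, 0.1625, 1.1685) m
M0: Pc = R·M0+t = (-0.33603, +0.26870, +1.17587); u = 706.5·(-0.33603)/1.17587 + 311.5 = 109.6060, v = 805.3·(+0.26870)/1.17587 + 238.0 = 422.0167
M1: Pc = R·M1+t = (-0.15418, +0.24135, +1.13676); u = 706.5·(-0.15418)/1.13676 + 311.5 = 215.6750, v = 805.3·(+0.24135)/1.13676 + 238.0 = 408.9725
M2: Pc = R·M2+t = (-0.17677, +0.05630, +1.16113); u = 706.5·(-0.17677)/1.16113 + 311.5 = 203.9394, v = 805.3·(+0.05630)/1.16113 + 238.0 = 277.0501
M3: Pc = R·M3+t = (-0.35862, +0.08365, +1.20024); u = 706.5·(-0.35862)/1.20024 + 311.5 = 100.4057, v = 805.3·(+0.08365)/1.20024 + 238.0 = 294.1282

c0=(109.61, 422.02) c1=(215.68, 408.97) c2=(203.94, 277.05) c3=(100.41, 294.13)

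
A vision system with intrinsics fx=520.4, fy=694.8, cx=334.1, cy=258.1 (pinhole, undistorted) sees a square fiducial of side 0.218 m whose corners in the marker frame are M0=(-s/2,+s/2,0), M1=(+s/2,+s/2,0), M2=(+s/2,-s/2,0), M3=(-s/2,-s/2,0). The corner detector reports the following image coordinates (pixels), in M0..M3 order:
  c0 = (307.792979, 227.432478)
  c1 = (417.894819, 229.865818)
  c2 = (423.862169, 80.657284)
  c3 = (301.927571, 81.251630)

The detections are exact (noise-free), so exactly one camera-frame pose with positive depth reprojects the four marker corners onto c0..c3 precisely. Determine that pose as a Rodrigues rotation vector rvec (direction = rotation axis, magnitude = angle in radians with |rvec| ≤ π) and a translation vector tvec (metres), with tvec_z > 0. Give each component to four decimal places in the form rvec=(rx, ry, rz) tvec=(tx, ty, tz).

rvec=(0.4777, 0.0984, -0.0025) tvec=(0.0531, -0.1405, 0.9809)

Intrinsics K: fx=520.4, fy=694.8, cx=334.1, cy=258.1
Marker side s = 0.218 m; corners in marker frame (Z=0):
  M0 = (-0.1090, +0.1090, 0)
  M1 = (+0.1090, +0.1090, 0)
  M2 = (+0.1090, -0.1090, 0)
  M3 = (-0.1090, -0.1090, 0)
Detected image corners:
  c0 = (307.792979, 227.432478) px
  c1 = (417.894819, 229.865818) px
  c2 = (423.862169, 80.657284) px
  c3 = (301.927571, 81.251630) px
Planar DLT: solve 8×8 A·h = b for H (H[2,2]=1):
  H  [+495.63058 +169.80466 +362.25509]
  H  [-10.43566 +749.84207 +158.56247]
  H  [-0.09695 +0.46780 +1.00000]
B = K⁻¹H; ‖b₁‖=1.019481, ‖b₂‖=1.019481; λ = 2/(‖b₁‖+‖b₂‖) = 0.980891, sign → tz>0 ⇒ λ=+0.980891
r₁ = λ·B[:,0] = (+0.99526,+0.02059,-0.09509); r₂ = λ·B[:,1] = (+0.02547,+0.88814,+0.45886)
r₃ = r₁×r₂ = (+0.09391,-0.45911,+0.88340); SVD([r₁ r₂ r₃]) → R = UVᵀ:
  R  [+0.99526 +0.02547 +0.09391]
  R  [+0.02059 +0.88814 -0.45911]
  R  [-0.09509 +0.45886 +0.88340]
t = (+0.05307, -0.14052, +0.98089) m
tr R = 2.766799; θ = arccos((tr R − 1)/2) = 0.487729 rad = 27.945°
axis k = ((R−Rᵀ)₃₂, (R−Rᵀ)₁₃, (R−Rᵀ)₂₁) / (2 sinθ) = (+0.979442, +0.201657, -0.005201)
rvec = θ·k = (+0.477702, +0.098354, -0.002537)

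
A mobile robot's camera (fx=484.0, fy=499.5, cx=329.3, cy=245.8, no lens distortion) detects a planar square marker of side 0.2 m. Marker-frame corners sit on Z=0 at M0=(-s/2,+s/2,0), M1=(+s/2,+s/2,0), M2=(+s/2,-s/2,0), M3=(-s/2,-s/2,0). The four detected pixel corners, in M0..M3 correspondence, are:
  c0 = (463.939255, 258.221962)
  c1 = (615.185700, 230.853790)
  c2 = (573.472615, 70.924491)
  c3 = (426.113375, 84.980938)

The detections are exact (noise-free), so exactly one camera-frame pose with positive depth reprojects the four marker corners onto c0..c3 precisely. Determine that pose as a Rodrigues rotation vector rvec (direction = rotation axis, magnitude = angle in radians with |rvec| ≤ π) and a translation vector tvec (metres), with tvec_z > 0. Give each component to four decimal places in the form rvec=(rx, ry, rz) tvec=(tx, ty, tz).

rvec=(-0.1505, -0.2025, -0.1714) tvec=(0.2276, -0.0994, 0.5718)

Intrinsics K: fx=484.0, fy=499.5, cx=329.3, cy=245.8
Marker side s = 0.2 m; corners in marker frame (Z=0):
  M0 = (-0.1000, +0.1000, 0)
  M1 = (+0.1000, +0.1000, 0)
  M2 = (+0.1000, -0.1000, 0)
  M3 = (-0.1000, -0.1000, 0)
Detected image corners:
  c0 = (463.939255, 258.221962) px
  c1 = (615.185700, 230.853790) px
  c2 = (573.472615, 70.924491) px
  c3 = (426.113375, 84.980938) px
Planar DLT: solve 8×8 A·h = b for H (H[2,2]=1):
  H  [+939.12950 +80.19132 +521.99244]
  H  [-42.96577 +794.76248 +158.95344]
  H  [+0.37107 -0.22902 +1.00000]
B = K⁻¹H; ‖b₁‖=1.748943, ‖b₂‖=1.748943; λ = 2/(‖b₁‖+‖b₂‖) = 0.571774, sign → tz>0 ⇒ λ=+0.571774
r₁ = λ·B[:,0] = (+0.96509,-0.15359,+0.21217); r₂ = λ·B[:,1] = (+0.18383,+0.97420,-0.13095)
r₃ = r₁×r₂ = (-0.18658,+0.16538,+0.96842); SVD([r₁ r₂ r₃]) → R = UVᵀ:
  R  [+0.96509 +0.18383 -0.18658]
  R  [-0.15359 +0.97420 +0.16538]
  R  [+0.21217 -0.13095 +0.96842]
t = (+0.22764, -0.09941, +0.57177) m
tr R = 2.907705; θ = arccos((tr R − 1)/2) = 0.304982 rad = 17.474°
axis k = ((R−Rᵀ)₃₂, (R−Rᵀ)₁₃, (R−Rᵀ)₂₁) / (2 sinθ) = (-0.493424, -0.663976, -0.561845)
rvec = θ·k = (-0.150485, -0.202501, -0.171352)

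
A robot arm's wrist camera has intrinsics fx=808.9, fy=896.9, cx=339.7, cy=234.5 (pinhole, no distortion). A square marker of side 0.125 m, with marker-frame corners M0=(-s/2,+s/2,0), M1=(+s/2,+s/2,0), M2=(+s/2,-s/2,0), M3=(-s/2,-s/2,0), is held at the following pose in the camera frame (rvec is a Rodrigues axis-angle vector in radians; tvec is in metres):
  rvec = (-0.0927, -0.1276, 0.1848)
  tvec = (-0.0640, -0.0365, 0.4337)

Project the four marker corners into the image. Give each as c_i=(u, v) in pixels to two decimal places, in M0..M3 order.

Intrinsics K: fx=808.9, fy=896.9, cx=339.7, cy=234.5
Marker side s = 0.125 m; corners in marker frame (Z=0):
  M0 = (-0.0625, +0.0625, 0)
  M1 = (+0.0625, +0.0625, 0)
  M2 = (+0.0625, -0.0625, 0)
  M3 = (-0.0625, -0.0625, 0)
rvec = (-0.0927, -0.1276, 0.1848), |rvec| = θ = 0.24295 rad = 13.920°
Rodrigues: sinθ=0.24057, 1−cosθ=0.02937; R = I + sinθ·[k]× + (1−cosθ)·[k]×²:
    [+0.97491 -0.17710 -0.13487]
    [+0.18887 +0.97873 +0.08006]
    [+0.11782 -0.10352 +0.98762]
t = (-0.0640, -0.0365, 0.4337) m
M0: Pc = R·M0+t = (-0.13600, +0.01287, +0.41987); u = 808.9·(-0.13600)/0.41987 + 339.7 = 77.6856, v = 896.9·(+0.01287)/0.41987 + 234.5 = 261.9844
M1: Pc = R·M1+t = (-0.01414, +0.03648, +0.43459); u = 808.9·(-0.01414)/0.43459 + 339.7 = 313.3868, v = 896.9·(+0.03648)/0.43459 + 234.5 = 309.7765
M2: Pc = R·M2+t = (+0.00800, -0.08587, +0.44753); u = 808.9·(+0.00800)/0.44753 + 339.7 = 354.1608, v = 896.9·(-0.08587)/0.44753 + 234.5 = 62.4161
M3: Pc = R·M3+t = (-0.11386, -0.10948, +0.43281); u = 808.9·(-0.11386)/0.43281 + 339.7 = 126.8942, v = 896.9·(-0.10948)/0.43281 + 234.5 = 7.6353

c0=(77.69, 261.98) c1=(313.39, 309.78) c2=(354.16, 62.42) c3=(126.89, 7.64)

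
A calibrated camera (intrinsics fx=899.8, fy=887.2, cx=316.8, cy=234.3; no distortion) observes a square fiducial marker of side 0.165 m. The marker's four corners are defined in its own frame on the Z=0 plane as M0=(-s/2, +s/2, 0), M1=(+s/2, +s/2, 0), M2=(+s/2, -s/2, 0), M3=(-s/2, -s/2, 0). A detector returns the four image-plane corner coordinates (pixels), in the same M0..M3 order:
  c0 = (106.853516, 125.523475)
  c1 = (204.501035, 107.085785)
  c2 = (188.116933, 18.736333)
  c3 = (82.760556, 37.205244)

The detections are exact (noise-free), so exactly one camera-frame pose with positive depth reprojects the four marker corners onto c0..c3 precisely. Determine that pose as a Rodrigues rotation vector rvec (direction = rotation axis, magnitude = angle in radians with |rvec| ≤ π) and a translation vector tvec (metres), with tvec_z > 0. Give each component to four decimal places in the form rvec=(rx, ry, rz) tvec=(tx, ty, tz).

Intrinsics K: fx=899.8, fy=887.2, cx=316.8, cy=234.3
Marker side s = 0.165 m; corners in marker frame (Z=0):
  M0 = (-0.0825, +0.0825, 0)
  M1 = (+0.0825, +0.0825, 0)
  M2 = (+0.0825, -0.0825, 0)
  M3 = (-0.0825, -0.0825, 0)
Detected image corners:
  c0 = (106.853516, 125.523475) px
  c1 = (204.501035, 107.085785) px
  c2 = (188.116933, 18.736333) px
  c3 = (82.760556, 37.205244) px
Planar DLT: solve 8×8 A·h = b for H (H[2,2]=1):
  H  [+627.44826 +186.86329 +146.30515]
  H  [-105.32394 +567.26341 +73.68063]
  H  [+0.09025 +0.44229 +1.00000]
B = K⁻¹H; ‖b₁‖=0.686596, ‖b₂‖=0.686596; λ = 2/(‖b₁‖+‖b₂‖) = 1.456461, sign → tz>0 ⇒ λ=+1.456461
r₁ = λ·B[:,0] = (+0.96934,-0.20762,+0.13145); r₂ = λ·B[:,1] = (+0.07566,+0.76112,+0.64418)
r₃ = r₁×r₂ = (-0.23380,-0.61449,+0.75349); SVD([r₁ r₂ r₃]) → R = UVᵀ:
  R  [+0.96934 +0.07566 -0.23380]
  R  [-0.20762 +0.76112 -0.61449]
  R  [+0.13145 +0.64418 +0.75349]
t = (-0.27597, -0.26368, +1.45646) m
tr R = 2.483946; θ = arccos((tr R − 1)/2) = 0.734788 rad = 42.100°
axis k = ((R−Rᵀ)₃₂, (R−Rᵀ)₁₃, (R−Rᵀ)₂₁) / (2 sinθ) = (+0.938703, -0.272399, -0.211269)
rvec = θ·k = (+0.689748, -0.200156, -0.155238)

rvec=(0.6897, -0.2002, -0.1552) tvec=(-0.2760, -0.2637, 1.4565)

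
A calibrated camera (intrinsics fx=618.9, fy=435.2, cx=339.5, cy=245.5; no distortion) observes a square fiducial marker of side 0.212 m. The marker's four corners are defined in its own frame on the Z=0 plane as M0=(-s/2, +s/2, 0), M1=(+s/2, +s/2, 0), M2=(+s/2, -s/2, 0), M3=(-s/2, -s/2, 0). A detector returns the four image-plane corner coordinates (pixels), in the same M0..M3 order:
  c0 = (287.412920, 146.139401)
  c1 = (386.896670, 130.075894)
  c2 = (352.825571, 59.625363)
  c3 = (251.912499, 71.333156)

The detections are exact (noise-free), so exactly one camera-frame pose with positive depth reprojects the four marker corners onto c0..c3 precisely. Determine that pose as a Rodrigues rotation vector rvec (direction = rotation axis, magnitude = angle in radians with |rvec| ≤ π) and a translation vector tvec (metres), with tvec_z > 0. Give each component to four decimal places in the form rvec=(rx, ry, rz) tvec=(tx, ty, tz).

Intrinsics K: fx=618.9, fy=435.2, cx=339.5, cy=245.5
Marker side s = 0.212 m; corners in marker frame (Z=0):
  M0 = (-0.1060, +0.1060, 0)
  M1 = (+0.1060, +0.1060, 0)
  M2 = (+0.1060, -0.1060, 0)
  M3 = (-0.1060, -0.1060, 0)
Detected image corners:
  c0 = (287.412920, 146.139401) px
  c1 = (386.896670, 130.075894) px
  c2 = (352.825571, 59.625363) px
  c3 = (251.912499, 71.333156) px
Planar DLT: solve 8×8 A·h = b for H (H[2,2]=1):
  H  [+561.32892 +154.71210 +321.18130]
  H  [-37.23481 +339.33288 +101.47772]
  H  [+0.27735 -0.02900 +1.00000]
B = K⁻¹H; ‖b₁‖=0.839805, ‖b₂‖=0.839805; λ = 2/(‖b₁‖+‖b₂‖) = 1.190753, sign → tz>0 ⇒ λ=+1.190753
r₁ = λ·B[:,0] = (+0.89883,-0.28818,+0.33025); r₂ = λ·B[:,1] = (+0.31660,+0.94793,-0.03453)
r₃ = r₁×r₂ = (-0.30310,+0.13560,+0.94326); SVD([r₁ r₂ r₃]) → R = UVᵀ:
  R  [+0.89883 +0.31660 -0.30310]
  R  [-0.28818 +0.94793 +0.13560]
  R  [+0.33025 -0.03453 +0.94326]
t = (-0.03524, -0.39406, +1.19075) m
tr R = 2.790018; θ = arccos((tr R − 1)/2) = 0.462345 rad = 26.490°
axis k = ((R−Rᵀ)₃₂, (R−Rᵀ)₁₃, (R−Rᵀ)₂₁) / (2 sinθ) = (-0.190702, -0.709960, -0.677931)
rvec = θ·k = (-0.088170, -0.328247, -0.313438)

rvec=(-0.0882, -0.3282, -0.3134) tvec=(-0.0352, -0.3941, 1.1908)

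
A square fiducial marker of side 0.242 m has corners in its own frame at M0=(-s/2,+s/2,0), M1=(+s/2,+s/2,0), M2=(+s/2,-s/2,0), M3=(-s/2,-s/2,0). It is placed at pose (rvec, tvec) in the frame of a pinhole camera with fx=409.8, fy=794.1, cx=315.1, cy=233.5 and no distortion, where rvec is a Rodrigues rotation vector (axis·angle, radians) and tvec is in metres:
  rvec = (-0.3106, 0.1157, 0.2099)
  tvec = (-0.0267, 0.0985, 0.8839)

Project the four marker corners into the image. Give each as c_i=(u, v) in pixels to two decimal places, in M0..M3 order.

c0=(234.13, 406.30) c1=(346.64, 456.78) c2=(368.63, 240.99) c3=(263.75, 202.37)

Intrinsics K: fx=409.8, fy=794.1, cx=315.1, cy=233.5
Marker side s = 0.242 m; corners in marker frame (Z=0):
  M0 = (-0.1210, +0.1210, 0)
  M1 = (+0.1210, +0.1210, 0)
  M2 = (+0.1210, -0.1210, 0)
  M3 = (-0.1210, -0.1210, 0)
rvec = (-0.3106, 0.1157, 0.2099), |rvec| = θ = 0.39232 rad = 22.478°
Rodrigues: sinθ=0.38234, 1−cosθ=0.07598; R = I + sinθ·[k]× + (1−cosθ)·[k]×²:
    [+0.97164 -0.22230 +0.08057]
    [+0.18682 +0.93063 +0.31468]
    [-0.14494 -0.29071 +0.94577]
t = (-0.0267, 0.0985, 0.8839) m
M0: Pc = R·M0+t = (-0.17117, +0.18850, +0.86626); u = 409.8·(-0.17117)/0.86626 + 315.1 = 234.1267, v = 794.1·(+0.18850)/0.86626 + 233.5 = 406.2988
M1: Pc = R·M1+t = (+0.06397, +0.23371, +0.83119); u = 409.8·(+0.06397)/0.83119 + 315.1 = 346.6397, v = 794.1·(+0.23371)/0.83119 + 233.5 = 456.7832
M2: Pc = R·M2+t = (+0.11777, +0.00850, +0.90154); u = 409.8·(+0.11777)/0.90154 + 315.1 = 368.6316, v = 794.1·(+0.00850)/0.90154 + 233.5 = 240.9858
M3: Pc = R·M3+t = (-0.11737, -0.03671, +0.93661); u = 409.8·(-0.11737)/0.93661 + 315.1 = 263.7461, v = 794.1·(-0.03671)/0.93661 + 233.5 = 202.3745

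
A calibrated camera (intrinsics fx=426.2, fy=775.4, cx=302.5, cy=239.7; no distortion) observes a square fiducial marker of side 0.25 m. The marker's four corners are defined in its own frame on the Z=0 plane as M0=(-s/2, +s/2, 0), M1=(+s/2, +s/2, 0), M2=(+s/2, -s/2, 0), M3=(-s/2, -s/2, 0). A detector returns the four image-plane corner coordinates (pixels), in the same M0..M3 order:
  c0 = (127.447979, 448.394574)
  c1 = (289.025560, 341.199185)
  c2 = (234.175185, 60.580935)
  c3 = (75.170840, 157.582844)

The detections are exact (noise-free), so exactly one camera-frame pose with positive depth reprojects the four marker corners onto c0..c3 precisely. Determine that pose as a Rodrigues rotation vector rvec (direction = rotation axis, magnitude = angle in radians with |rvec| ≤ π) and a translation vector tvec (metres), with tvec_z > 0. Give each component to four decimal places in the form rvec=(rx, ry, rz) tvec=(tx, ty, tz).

Intrinsics K: fx=426.2, fy=775.4, cx=302.5, cy=239.7
Marker side s = 0.25 m; corners in marker frame (Z=0):
  M0 = (-0.1250, +0.1250, 0)
  M1 = (+0.1250, +0.1250, 0)
  M2 = (+0.1250, -0.1250, 0)
  M3 = (-0.1250, -0.1250, 0)
Detected image corners:
  c0 = (127.447979, 448.394574) px
  c1 = (289.025560, 341.199185) px
  c2 = (234.175185, 60.580935) px
  c3 = (75.170840, 157.582844) px
Planar DLT: solve 8×8 A·h = b for H (H[2,2]=1):
  H  [+660.51274 +196.18466 +182.19204]
  H  [-381.18578 +1117.40212 +249.47159]
  H  [+0.10699 -0.09997 +1.00000]
B = K⁻¹H; ‖b₁‖=1.568095, ‖b₂‖=1.568095; λ = 2/(‖b₁‖+‖b₂‖) = 0.637716, sign → tz>0 ⇒ λ=+0.637716
r₁ = λ·B[:,0] = (+0.93989,-0.33459,+0.06823); r₂ = λ·B[:,1] = (+0.33879,+0.93870,-0.06375)
r₃ = r₁×r₂ = (-0.04271,+0.08303,+0.99563); SVD([r₁ r₂ r₃]) → R = UVᵀ:
  R  [+0.93989 +0.33879 -0.04271]
  R  [-0.33459 +0.93870 +0.08303]
  R  [+0.06823 -0.06375 +0.99563]
t = (-0.18001, +0.00804, +0.63772) m
tr R = 2.874219; θ = arccos((tr R − 1)/2) = 0.356541 rad = 20.428°
axis k = ((R−Rᵀ)₃₂, (R−Rᵀ)₁₃, (R−Rᵀ)₂₁) / (2 sinθ) = (-0.210268, -0.158926, -0.964640)
rvec = θ·k = (-0.074969, -0.056664, -0.343934)

rvec=(-0.0750, -0.0567, -0.3439) tvec=(-0.1800, 0.0080, 0.6377)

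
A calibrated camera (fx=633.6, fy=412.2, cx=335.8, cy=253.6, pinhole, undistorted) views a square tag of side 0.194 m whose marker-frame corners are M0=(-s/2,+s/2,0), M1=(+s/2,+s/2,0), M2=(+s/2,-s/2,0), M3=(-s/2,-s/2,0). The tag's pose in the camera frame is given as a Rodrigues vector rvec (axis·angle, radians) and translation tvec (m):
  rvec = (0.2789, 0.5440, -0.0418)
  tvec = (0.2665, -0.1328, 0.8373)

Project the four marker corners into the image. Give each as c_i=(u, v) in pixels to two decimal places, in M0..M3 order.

c0=(470.92, 234.22) c1=(617.21, 235.21) c2=(616.99, 133.25) c3=(462.48, 144.04)

Intrinsics K: fx=633.6, fy=412.2, cx=335.8, cy=253.6
Marker side s = 0.194 m; corners in marker frame (Z=0):
  M0 = (-0.0970, +0.0970, 0)
  M1 = (+0.0970, +0.0970, 0)
  M2 = (+0.0970, -0.0970, 0)
  M3 = (-0.0970, -0.0970, 0)
rvec = (0.2789, 0.5440, -0.0418), |rvec| = θ = 0.61275 rad = 35.108°
Rodrigues: sinθ=0.57512, 1−cosθ=0.18193; R = I + sinθ·[k]× + (1−cosθ)·[k]×²:
    [+0.85576 +0.11275 +0.50494]
    [+0.03428 +0.96146 -0.27279]
    [-0.51624 +0.25075 +0.81891]
t = (0.2665, -0.1328, 0.8373) m
M0: Pc = R·M0+t = (+0.19443, -0.04286, +0.91170); u = 633.6·(+0.19443)/0.91170 + 335.8 = 470.9211, v = 412.2·(-0.04286)/0.91170 + 253.6 = 234.2203
M1: Pc = R·M1+t = (+0.36045, -0.03621, +0.81155); u = 633.6·(+0.36045)/0.81155 + 335.8 = 617.2105, v = 412.2·(-0.03621)/0.81155 + 253.6 = 235.2070
M2: Pc = R·M2+t = (+0.33857, -0.22274, +0.76290); u = 633.6·(+0.33857)/0.76290 + 335.8 = 616.9884, v = 412.2·(-0.22274)/0.76290 + 253.6 = 133.2543
M3: Pc = R·M3+t = (+0.17255, -0.22939, +0.86305); u = 633.6·(+0.17255)/0.86305 + 335.8 = 462.4792, v = 412.2·(-0.22939)/0.86305 + 253.6 = 144.0429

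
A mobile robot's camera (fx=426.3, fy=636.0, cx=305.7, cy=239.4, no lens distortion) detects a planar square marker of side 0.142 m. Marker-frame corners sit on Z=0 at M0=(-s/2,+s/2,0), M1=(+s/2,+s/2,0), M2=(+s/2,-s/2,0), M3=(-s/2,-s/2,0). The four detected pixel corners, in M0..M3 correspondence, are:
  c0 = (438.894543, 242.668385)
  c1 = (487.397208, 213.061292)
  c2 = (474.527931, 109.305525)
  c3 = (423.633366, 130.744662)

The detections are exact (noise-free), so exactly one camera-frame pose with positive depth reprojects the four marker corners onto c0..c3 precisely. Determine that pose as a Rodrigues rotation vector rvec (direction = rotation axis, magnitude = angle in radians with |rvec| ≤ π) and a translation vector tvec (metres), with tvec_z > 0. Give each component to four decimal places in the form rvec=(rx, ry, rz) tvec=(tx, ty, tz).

rvec=(0.0803, -0.5095, -0.2755) tvec=(0.2906, -0.0840, 0.8176)

Intrinsics K: fx=426.3, fy=636.0, cx=305.7, cy=239.4
Marker side s = 0.142 m; corners in marker frame (Z=0):
  M0 = (-0.0710, +0.0710, 0)
  M1 = (+0.0710, +0.0710, 0)
  M2 = (+0.0710, -0.0710, 0)
  M3 = (-0.0710, -0.0710, 0)
Detected image corners:
  c0 = (438.894543, 242.668385) px
  c1 = (487.397208, 213.061292) px
  c2 = (474.527931, 109.305525) px
  c3 = (423.633366, 130.744662) px
Planar DLT: solve 8×8 A·h = b for H (H[2,2]=1):
  H  [+612.19013 +179.06249 +457.21586]
  H  [-80.06634 +788.90515 +174.09835]
  H  [+0.57509 +0.17617 +1.00000]
B = K⁻¹H; ‖b₁‖=1.223035, ‖b₂‖=1.223035; λ = 2/(‖b₁‖+‖b₂‖) = 0.817638, sign → tz>0 ⇒ λ=+0.817638
r₁ = λ·B[:,0] = (+0.83698,-0.27993,+0.47021); r₂ = λ·B[:,1] = (+0.24014,+0.95999,+0.14405)
r₃ = r₁×r₂ = (-0.49172,-0.00765,+0.87072); SVD([r₁ r₂ r₃]) → R = UVᵀ:
  R  [+0.83698 +0.24014 -0.49172]
  R  [-0.27993 +0.95999 -0.00765]
  R  [+0.47021 +0.14405 +0.87072]
t = (+0.29061, -0.08395, +0.81764) m
tr R = 2.667691; θ = arccos((tr R − 1)/2) = 0.584759 rad = 33.504°
axis k = ((R−Rᵀ)₃₂, (R−Rᵀ)₁₃, (R−Rᵀ)₂₁) / (2 sinθ) = (+0.137403, -0.871323, -0.471081)
rvec = θ·k = (+0.080348, -0.509514, -0.275469)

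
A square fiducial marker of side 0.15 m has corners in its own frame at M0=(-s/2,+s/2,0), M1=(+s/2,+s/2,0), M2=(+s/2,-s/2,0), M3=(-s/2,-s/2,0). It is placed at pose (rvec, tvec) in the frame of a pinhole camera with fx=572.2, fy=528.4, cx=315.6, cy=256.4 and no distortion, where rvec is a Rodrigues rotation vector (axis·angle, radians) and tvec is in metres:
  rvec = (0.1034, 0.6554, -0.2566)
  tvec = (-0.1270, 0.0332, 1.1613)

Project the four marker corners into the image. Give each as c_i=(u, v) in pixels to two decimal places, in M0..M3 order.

Intrinsics K: fx=572.2, fy=528.4, cx=315.6, cy=256.4
Marker side s = 0.15 m; corners in marker frame (Z=0):
  M0 = (-0.0750, +0.0750, 0)
  M1 = (+0.0750, +0.0750, 0)
  M2 = (+0.0750, -0.0750, 0)
  M3 = (-0.0750, -0.0750, 0)
rvec = (0.1034, 0.6554, -0.2566), |rvec| = θ = 0.71140 rad = 40.760°
Rodrigues: sinθ=0.65289, 1−cosθ=0.24255; R = I + sinθ·[k]× + (1−cosθ)·[k]×²:
    [+0.76258 +0.26798 +0.58878]
    [-0.20302 +0.96332 -0.17550]
    [-0.61422 +0.01430 +0.78901]
t = (-0.1270, 0.0332, 1.1613) m
M0: Pc = R·M0+t = (-0.16409, +0.12068, +1.20844); u = 572.2·(-0.16409)/1.20844 + 315.6 = 237.9005, v = 528.4·(+0.12068)/1.20844 + 256.4 = 309.1663
M1: Pc = R·M1+t = (-0.04971, +0.09022, +1.11631); u = 572.2·(-0.04971)/1.11631 + 315.6 = 290.1202, v = 528.4·(+0.09022)/1.11631 + 256.4 = 299.1066
M2: Pc = R·M2+t = (-0.08991, -0.05428, +1.11416); u = 572.2·(-0.08991)/1.11416 + 315.6 = 269.4274, v = 528.4·(-0.05428)/1.11416 + 256.4 = 230.6595
M3: Pc = R·M3+t = (-0.20429, -0.02382, +1.20629); u = 572.2·(-0.20429)/1.20629 + 315.6 = 218.6953, v = 528.4·(-0.02382)/1.20629 + 256.4 = 245.9649

c0=(237.90, 309.17) c1=(290.12, 299.11) c2=(269.43, 230.66) c3=(218.70, 245.96)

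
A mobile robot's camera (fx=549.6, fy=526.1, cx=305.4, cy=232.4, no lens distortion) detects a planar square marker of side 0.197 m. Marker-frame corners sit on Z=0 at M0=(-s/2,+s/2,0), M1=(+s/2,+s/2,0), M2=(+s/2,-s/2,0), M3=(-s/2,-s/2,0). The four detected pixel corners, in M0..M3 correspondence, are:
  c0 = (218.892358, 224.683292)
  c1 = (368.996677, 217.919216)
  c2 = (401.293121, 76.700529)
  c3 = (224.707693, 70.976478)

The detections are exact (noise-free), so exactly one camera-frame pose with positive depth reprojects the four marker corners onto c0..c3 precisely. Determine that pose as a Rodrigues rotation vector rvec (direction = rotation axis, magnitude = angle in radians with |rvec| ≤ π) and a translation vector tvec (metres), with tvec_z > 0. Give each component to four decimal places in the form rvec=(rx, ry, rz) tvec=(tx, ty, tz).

rvec=(0.6103, -0.2884, 0.0361) tvec=(0.0009, -0.0956, 0.6410)

Intrinsics K: fx=549.6, fy=526.1, cx=305.4, cy=232.4
Marker side s = 0.197 m; corners in marker frame (Z=0):
  M0 = (-0.0985, +0.0985, 0)
  M1 = (+0.0985, +0.0985, 0)
  M2 = (+0.0985, -0.0985, 0)
  M3 = (-0.0985, -0.0985, 0)
Detected image corners:
  c0 = (218.892358, 224.683292) px
  c1 = (368.996677, 217.919216) px
  c2 = (401.293121, 76.700529) px
  c3 = (224.707693, 70.976478) px
Planar DLT: solve 8×8 A·h = b for H (H[2,2]=1):
  H  [+954.77129 +165.46899 +306.13580]
  H  [+58.52552 +876.08395 +153.90220]
  H  [+0.43296 +0.87344 +1.00000]
B = K⁻¹H; ‖b₁‖=1.560046, ‖b₂‖=1.560046; λ = 2/(‖b₁‖+‖b₂‖) = 0.641007, sign → tz>0 ⇒ λ=+0.641007
r₁ = λ·B[:,0] = (+0.95935,-0.05129,+0.27753); r₂ = λ·B[:,1] = (-0.11812,+0.82011,+0.55988)
r₃ = r₁×r₂ = (-0.25632,-0.56990,+0.78071); SVD([r₁ r₂ r₃]) → R = UVᵀ:
  R  [+0.95935 -0.11812 -0.25632]
  R  [-0.05129 +0.82011 -0.56990]
  R  [+0.27753 +0.55988 +0.78071]
t = (+0.00086, -0.09564, +0.64101) m
tr R = 2.560165; θ = arccos((tr R − 1)/2) = 0.675999 rad = 38.732°
axis k = ((R−Rᵀ)₃₂, (R−Rᵀ)₁₃, (R−Rᵀ)₂₁) / (2 sinθ) = (+0.902852, -0.426620, +0.053411)
rvec = θ·k = (+0.610327, -0.288395, +0.036106)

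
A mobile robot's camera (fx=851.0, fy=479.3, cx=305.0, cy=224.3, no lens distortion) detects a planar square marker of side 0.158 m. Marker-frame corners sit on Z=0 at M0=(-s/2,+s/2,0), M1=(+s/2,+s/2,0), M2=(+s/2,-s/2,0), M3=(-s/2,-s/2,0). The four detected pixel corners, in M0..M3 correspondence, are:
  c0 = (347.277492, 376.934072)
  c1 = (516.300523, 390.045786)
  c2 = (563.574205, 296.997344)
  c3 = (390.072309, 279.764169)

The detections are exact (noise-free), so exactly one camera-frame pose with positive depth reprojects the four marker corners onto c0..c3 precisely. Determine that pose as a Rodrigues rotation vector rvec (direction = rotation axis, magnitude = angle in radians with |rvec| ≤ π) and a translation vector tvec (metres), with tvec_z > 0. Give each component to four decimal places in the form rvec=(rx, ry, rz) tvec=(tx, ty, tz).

rvec=(0.1870, -0.1584, 0.2058) tvec=(0.1300, 0.1727, 0.7349)

Intrinsics K: fx=851.0, fy=479.3, cx=305.0, cy=224.3
Marker side s = 0.158 m; corners in marker frame (Z=0):
  M0 = (-0.0790, +0.0790, 0)
  M1 = (+0.0790, +0.0790, 0)
  M2 = (+0.0790, -0.0790, 0)
  M3 = (-0.0790, -0.0790, 0)
Detected image corners:
  c0 = (347.277492, 376.934072) px
  c1 = (516.300523, 390.045786) px
  c2 = (563.574205, 296.997344) px
  c3 = (390.072309, 279.764169) px
Planar DLT: solve 8×8 A·h = b for H (H[2,2]=1):
  H  [+1191.75567 -181.67894 +455.50967]
  H  [+175.70622 +678.32898 +336.93473]
  H  [+0.23788 +0.22807 +1.00000]
B = K⁻¹H; ‖b₁‖=1.360660, ‖b₂‖=1.360660; λ = 2/(‖b₁‖+‖b₂‖) = 0.734937, sign → tz>0 ⇒ λ=+0.734937
r₁ = λ·B[:,0] = (+0.96656,+0.18760,+0.17483); r₂ = λ·B[:,1] = (-0.21698,+0.96168,+0.16762)
r₃ = r₁×r₂ = (-0.13668,-0.19995,+0.97023); SVD([r₁ r₂ r₃]) → R = UVᵀ:
  R  [+0.96656 -0.21698 -0.13668]
  R  [+0.18760 +0.96168 -0.19995]
  R  [+0.17483 +0.16762 +0.97023]
t = (+0.12998, +0.17271, +0.73494) m
tr R = 2.898465; θ = arccos((tr R − 1)/2) = 0.320009 rad = 18.335°
axis k = ((R−Rᵀ)₃₂, (R−Rᵀ)₁₃, (R−Rᵀ)₂₁) / (2 sinθ) = (+0.584226, -0.495131, +0.643059)
rvec = θ·k = (+0.186957, -0.158446, +0.205785)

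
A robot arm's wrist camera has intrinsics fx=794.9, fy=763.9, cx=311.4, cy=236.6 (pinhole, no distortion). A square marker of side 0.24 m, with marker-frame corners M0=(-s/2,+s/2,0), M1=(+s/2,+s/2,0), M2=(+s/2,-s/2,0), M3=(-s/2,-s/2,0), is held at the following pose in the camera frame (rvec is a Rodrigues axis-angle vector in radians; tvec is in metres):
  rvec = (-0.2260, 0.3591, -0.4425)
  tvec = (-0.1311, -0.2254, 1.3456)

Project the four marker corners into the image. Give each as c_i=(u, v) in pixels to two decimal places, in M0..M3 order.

Intrinsics K: fx=794.9, fy=763.9, cx=311.4, cy=236.6
Marker side s = 0.24 m; corners in marker frame (Z=0):
  M0 = (-0.1200, +0.1200, 0)
  M1 = (+0.1200, +0.1200, 0)
  M2 = (+0.1200, -0.1200, 0)
  M3 = (-0.1200, -0.1200, 0)
rvec = (-0.2260, 0.3591, -0.4425), |rvec| = θ = 0.61305 rad = 35.125°
Rodrigues: sinθ=0.57537, 1−cosθ=0.18211; R = I + sinθ·[k]× + (1−cosθ)·[k]×²:
    [+0.84264 +0.37598 +0.38548]
    [-0.45462 +0.88038 +0.13511]
    [-0.28857 -0.28910 +0.91277]
t = (-0.1311, -0.2254, 1.3456) m
M0: Pc = R·M0+t = (-0.18710, -0.06520, +1.34554); u = 794.9·(-0.18710)/1.34554 + 311.4 = 200.8672, v = 763.9·(-0.06520)/1.34554 + 236.6 = 199.5840
M1: Pc = R·M1+t = (+0.01513, -0.17431, +1.27628); u = 794.9·(+0.01513)/1.27628 + 311.4 = 320.8259, v = 763.9·(-0.17431)/1.27628 + 236.6 = 132.2695
M2: Pc = R·M2+t = (-0.07510, -0.38560, +1.34566); u = 794.9·(-0.07510)/1.34566 + 311.4 = 267.0376, v = 763.9·(-0.38560)/1.34566 + 236.6 = 17.7045
M3: Pc = R·M3+t = (-0.27733, -0.27649, +1.41492); u = 794.9·(-0.27733)/1.41492 + 311.4 = 155.5941, v = 763.9·(-0.27649)/1.41492 + 236.6 = 87.3257

c0=(200.87, 199.58) c1=(320.83, 132.27) c2=(267.04, 17.70) c3=(155.59, 87.33)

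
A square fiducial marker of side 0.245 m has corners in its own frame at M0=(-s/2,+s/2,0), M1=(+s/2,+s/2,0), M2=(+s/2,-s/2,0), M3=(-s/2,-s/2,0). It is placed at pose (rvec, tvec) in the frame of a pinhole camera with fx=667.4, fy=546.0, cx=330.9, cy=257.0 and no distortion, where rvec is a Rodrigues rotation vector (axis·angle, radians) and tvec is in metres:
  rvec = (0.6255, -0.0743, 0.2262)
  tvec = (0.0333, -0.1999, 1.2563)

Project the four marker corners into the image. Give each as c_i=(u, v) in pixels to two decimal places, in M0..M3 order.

c0=(272.66, 204.28) c1=(392.53, 224.25) c2=(431.25, 132.94) c3=(298.13, 107.95)

Intrinsics K: fx=667.4, fy=546.0, cx=330.9, cy=257.0
Marker side s = 0.245 m; corners in marker frame (Z=0):
  M0 = (-0.1225, +0.1225, 0)
  M1 = (+0.1225, +0.1225, 0)
  M2 = (+0.1225, -0.1225, 0)
  M3 = (-0.1225, -0.1225, 0)
rvec = (0.6255, -0.0743, 0.2262), |rvec| = θ = 0.66928 rad = 38.347°
Rodrigues: sinθ=0.62042, 1−cosθ=0.21573; R = I + sinθ·[k]× + (1−cosθ)·[k]×²:
    [+0.97270 -0.23207 -0.00073]
    [+0.18730 +0.78693 -0.58793]
    [+0.13702 +0.57174 +0.80891]
t = (0.0333, -0.1999, 1.2563) m
M0: Pc = R·M0+t = (-0.11428, -0.12645, +1.30955); u = 667.4·(-0.11428)/1.30955 + 330.9 = 272.6563, v = 546.0·(-0.12645)/1.30955 + 257.0 = 204.2800
M1: Pc = R·M1+t = (+0.12403, -0.08056, +1.34312); u = 667.4·(+0.12403)/1.34312 + 330.9 = 392.5292, v = 546.0·(-0.08056)/1.34312 + 257.0 = 224.2525
M2: Pc = R·M2+t = (+0.18088, -0.27335, +1.20305); u = 667.4·(+0.18088)/1.20305 + 330.9 = 431.2470, v = 546.0·(-0.27335)/1.20305 + 257.0 = 132.9390
M3: Pc = R·M3+t = (-0.05743, -0.31924, +1.16948); u = 667.4·(-0.05743)/1.16948 + 330.9 = 298.1274, v = 546.0·(-0.31924)/1.16948 + 257.0 = 107.9531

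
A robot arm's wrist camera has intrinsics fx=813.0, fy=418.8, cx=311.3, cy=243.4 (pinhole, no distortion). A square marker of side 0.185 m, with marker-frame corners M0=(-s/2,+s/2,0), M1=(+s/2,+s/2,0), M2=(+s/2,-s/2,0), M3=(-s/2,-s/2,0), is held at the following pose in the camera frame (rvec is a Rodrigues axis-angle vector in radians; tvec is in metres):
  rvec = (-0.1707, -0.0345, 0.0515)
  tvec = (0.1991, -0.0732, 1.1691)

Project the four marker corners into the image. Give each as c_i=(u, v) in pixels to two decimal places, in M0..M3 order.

Intrinsics K: fx=813.0, fy=418.8, cx=311.3, cy=243.4
Marker side s = 0.185 m; corners in marker frame (Z=0):
  M0 = (-0.0925, +0.0925, 0)
  M1 = (+0.0925, +0.0925, 0)
  M2 = (+0.0925, -0.0925, 0)
  M3 = (-0.0925, -0.0925, 0)
rvec = (-0.1707, -0.0345, 0.0515), |rvec| = θ = 0.18161 rad = 10.405°
Rodrigues: sinθ=0.18061, 1−cosθ=0.01645; R = I + sinθ·[k]× + (1−cosθ)·[k]×²:
    [+0.99808 -0.04828 -0.03869]
    [+0.05415 +0.98415 +0.16888]
    [+0.02993 -0.17065 +0.98488]
t = (0.1991, -0.0732, 1.1691) m
M0: Pc = R·M0+t = (+0.10231, +0.01282, +1.15055); u = 813.0·(+0.10231)/1.15055 + 311.3 = 383.5952, v = 418.8·(+0.01282)/1.15055 + 243.4 = 248.0681
M1: Pc = R·M1+t = (+0.28696, +0.02284, +1.15608); u = 813.0·(+0.28696)/1.15608 + 311.3 = 513.0985, v = 418.8·(+0.02284)/1.15608 + 243.4 = 251.6750
M2: Pc = R·M2+t = (+0.29589, -0.15922, +1.18765); u = 813.0·(+0.29589)/1.18765 + 311.3 = 513.8486, v = 418.8·(-0.15922)/1.18765 + 243.4 = 187.2530
M3: Pc = R·M3+t = (+0.11124, -0.16924, +1.18212); u = 813.0·(+0.11124)/1.18212 + 311.3 = 387.8074, v = 418.8·(-0.16924)/1.18212 + 243.4 = 183.4407

c0=(383.60, 248.07) c1=(513.10, 251.68) c2=(513.85, 187.25) c3=(387.81, 183.44)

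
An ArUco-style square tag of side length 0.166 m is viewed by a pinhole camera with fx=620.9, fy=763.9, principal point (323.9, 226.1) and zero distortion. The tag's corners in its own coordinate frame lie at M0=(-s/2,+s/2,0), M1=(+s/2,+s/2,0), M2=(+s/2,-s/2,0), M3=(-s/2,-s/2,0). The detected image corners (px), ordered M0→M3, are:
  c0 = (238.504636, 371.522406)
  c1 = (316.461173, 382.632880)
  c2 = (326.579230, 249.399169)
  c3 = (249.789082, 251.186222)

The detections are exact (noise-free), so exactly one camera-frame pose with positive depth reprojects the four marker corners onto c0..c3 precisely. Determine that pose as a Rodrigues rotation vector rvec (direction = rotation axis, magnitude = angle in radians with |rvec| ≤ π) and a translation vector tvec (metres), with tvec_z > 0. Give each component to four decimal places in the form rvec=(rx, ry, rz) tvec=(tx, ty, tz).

Intrinsics K: fx=620.9, fy=763.9, cx=323.9, cy=226.1
Marker side s = 0.166 m; corners in marker frame (Z=0):
  M0 = (-0.0830, +0.0830, 0)
  M1 = (+0.0830, +0.0830, 0)
  M2 = (+0.0830, -0.0830, 0)
  M3 = (-0.0830, -0.0830, 0)
Detected image corners:
  c0 = (238.504636, 371.522406) px
  c1 = (316.461173, 382.632880) px
  c2 = (326.579230, 249.399169) px
  c3 = (249.789082, 251.186222) px
Planar DLT: solve 8×8 A·h = b for H (H[2,2]=1):
  H  [+294.54497 -114.04770 +280.96398]
  H  [-162.69746 +707.01481 +312.64876]
  H  [-0.60639 -0.17468 +1.00000]
B = K⁻¹H; ‖b₁‖=0.997030, ‖b₂‖=0.997030; λ = 2/(‖b₁‖+‖b₂‖) = 1.002979, sign → tz>0 ⇒ λ=+1.002979
r₁ = λ·B[:,0] = (+0.79307,-0.03360,-0.60820); r₂ = λ·B[:,1] = (-0.09283,+0.98015,-0.17520)
r₃ = r₁×r₂ = (+0.60201,+0.19541,+0.77421); SVD([r₁ r₂ r₃]) → R = UVᵀ:
  R  [+0.79307 -0.09283 +0.60201]
  R  [-0.03360 +0.98015 +0.19541]
  R  [-0.60820 -0.17520 +0.77421]
t = (-0.06936, +0.11364, +1.00298) m
tr R = 2.547426; θ = arccos((tr R − 1)/2) = 0.686115 rad = 39.312°
axis k = ((R−Rᵀ)₃₂, (R−Rᵀ)₁₃, (R−Rᵀ)₂₁) / (2 sinθ) = (-0.292492, +0.955125, +0.046747)
rvec = θ·k = (-0.200683, +0.655326, +0.032074)

rvec=(-0.2007, 0.6553, 0.0321) tvec=(-0.0694, 0.1136, 1.0030)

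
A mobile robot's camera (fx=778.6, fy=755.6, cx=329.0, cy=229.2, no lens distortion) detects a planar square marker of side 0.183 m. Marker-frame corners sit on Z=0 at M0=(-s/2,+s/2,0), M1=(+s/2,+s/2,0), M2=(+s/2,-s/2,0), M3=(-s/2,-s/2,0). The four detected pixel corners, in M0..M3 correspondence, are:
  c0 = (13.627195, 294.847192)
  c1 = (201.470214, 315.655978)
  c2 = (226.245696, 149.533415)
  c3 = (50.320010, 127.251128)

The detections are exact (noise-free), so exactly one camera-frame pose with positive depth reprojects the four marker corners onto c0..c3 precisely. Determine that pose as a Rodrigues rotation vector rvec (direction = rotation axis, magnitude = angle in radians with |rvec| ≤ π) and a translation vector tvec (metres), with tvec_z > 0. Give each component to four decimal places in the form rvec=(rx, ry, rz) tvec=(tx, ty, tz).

rvec=(-0.2702, -0.0896, 0.1125) tvec=(-0.2082, -0.0104, 0.7913)

Intrinsics K: fx=778.6, fy=755.6, cx=329.0, cy=229.2
Marker side s = 0.183 m; corners in marker frame (Z=0):
  M0 = (-0.0915, +0.0915, 0)
  M1 = (+0.0915, +0.0915, 0)
  M2 = (+0.0915, -0.0915, 0)
  M3 = (-0.0915, -0.0915, 0)
Detected image corners:
  c0 = (13.627195, 294.847192) px
  c1 = (201.470214, 315.655978) px
  c2 = (226.245696, 149.533415) px
  c3 = (50.320010, 127.251128) px
Planar DLT: solve 8×8 A·h = b for H (H[2,2]=1):
  H  [+1004.24939 -209.75896 +124.16671]
  H  [+138.37314 +835.81015 +219.29914]
  H  [+0.09247 -0.34242 +1.00000]
B = K⁻¹H; ‖b₁‖=1.263706, ‖b₂‖=1.263706; λ = 2/(‖b₁‖+‖b₂‖) = 0.791323, sign → tz>0 ⇒ λ=+0.791323
r₁ = λ·B[:,0] = (+0.98974,+0.12272,+0.07317); r₂ = λ·B[:,1] = (-0.09869,+0.95752,-0.27096)
r₃ = r₁×r₂ = (-0.10332,+0.26096,+0.95980); SVD([r₁ r₂ r₃]) → R = UVᵀ:
  R  [+0.98974 -0.09869 -0.10332]
  R  [+0.12272 +0.95752 +0.26096]
  R  [+0.07317 -0.27096 +0.95980]
t = (-0.20818, -0.01037, +0.79132) m
tr R = 2.907063; θ = arccos((tr R − 1)/2) = 0.306049 rad = 17.535°
axis k = ((R−Rᵀ)₃₂, (R−Rᵀ)₁₃, (R−Rᵀ)₂₁) / (2 sinθ) = (-0.882729, -0.292888, +0.367432)
rvec = θ·k = (-0.270158, -0.089638, +0.112452)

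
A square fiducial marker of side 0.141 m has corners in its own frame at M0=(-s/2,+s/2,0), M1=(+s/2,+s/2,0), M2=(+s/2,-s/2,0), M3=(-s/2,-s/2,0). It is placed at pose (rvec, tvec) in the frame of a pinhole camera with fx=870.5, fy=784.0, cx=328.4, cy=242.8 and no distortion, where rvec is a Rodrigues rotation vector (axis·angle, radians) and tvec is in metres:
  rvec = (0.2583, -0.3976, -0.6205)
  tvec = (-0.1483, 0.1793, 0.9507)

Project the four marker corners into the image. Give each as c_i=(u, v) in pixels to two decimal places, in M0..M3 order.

Intrinsics K: fx=870.5, fy=784.0, cx=328.4, cy=242.8
Marker side s = 0.141 m; corners in marker frame (Z=0):
  M0 = (-0.0705, +0.0705, 0)
  M1 = (+0.0705, +0.0705, 0)
  M2 = (+0.0705, -0.0705, 0)
  M3 = (-0.0705, -0.0705, 0)
rvec = (0.2583, -0.3976, -0.6205), |rvec| = θ = 0.78091 rad = 44.743°
Rodrigues: sinθ=0.70393, 1−cosθ=0.28973; R = I + sinθ·[k]× + (1−cosθ)·[k]×²:
    [+0.74197 +0.51054 -0.43455]
    [-0.60812 +0.78538 -0.11562]
    [+0.28226 +0.35005 +0.89319]
t = (-0.1483, 0.1793, 0.9507) m
M0: Pc = R·M0+t = (-0.16462, +0.27754, +0.95548); u = 870.5·(-0.16462)/0.95548 + 328.4 = 178.4247, v = 784.0·(+0.27754)/0.95548 + 242.8 = 470.5315
M1: Pc = R·M1+t = (-0.06000, +0.19180, +0.99528); u = 870.5·(-0.06000)/0.99528 + 328.4 = 275.9236, v = 784.0·(+0.19180)/0.99528 + 242.8 = 393.8820
M2: Pc = R·M2+t = (-0.13198, +0.08106, +0.94592); u = 870.5·(-0.13198)/0.94592 + 328.4 = 206.9395, v = 784.0·(+0.08106)/0.94592 + 242.8 = 309.9829
M3: Pc = R·M3+t = (-0.23660, +0.16680, +0.90612); u = 870.5·(-0.23660)/0.90612 + 328.4 = 101.0999, v = 784.0·(+0.16680)/0.90612 + 242.8 = 387.1226

c0=(178.42, 470.53) c1=(275.92, 393.88) c2=(206.94, 309.98) c3=(101.10, 387.12)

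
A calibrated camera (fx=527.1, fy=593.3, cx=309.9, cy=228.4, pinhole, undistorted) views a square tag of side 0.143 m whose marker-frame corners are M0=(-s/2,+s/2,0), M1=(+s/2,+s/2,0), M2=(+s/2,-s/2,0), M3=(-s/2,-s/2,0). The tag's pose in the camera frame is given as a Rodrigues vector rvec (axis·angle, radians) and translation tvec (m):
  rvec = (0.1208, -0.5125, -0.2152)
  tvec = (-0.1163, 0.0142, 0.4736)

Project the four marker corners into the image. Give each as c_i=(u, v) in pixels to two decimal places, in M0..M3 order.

Intrinsics K: fx=527.1, fy=593.3, cx=309.9, cy=228.4
Marker side s = 0.143 m; corners in marker frame (Z=0):
  M0 = (-0.0715, +0.0715, 0)
  M1 = (+0.0715, +0.0715, 0)
  M2 = (+0.0715, -0.0715, 0)
  M3 = (-0.0715, -0.0715, 0)
rvec = (0.1208, -0.5125, -0.2152), |rvec| = θ = 0.56882 rad = 32.591°
Rodrigues: sinθ=0.53864, 1−cosθ=0.15746; R = I + sinθ·[k]× + (1−cosθ)·[k]×²:
    [+0.84964 +0.17365 -0.49796]
    [-0.23391 +0.97036 -0.06072]
    [+0.47265 +0.16806 +0.86507]
t = (-0.1163, 0.0142, 0.4736) m
M0: Pc = R·M0+t = (-0.16463, +0.10031, +0.45182); u = 527.1·(-0.16463)/0.45182 + 309.9 = 117.8375, v = 593.3·(+0.10031)/0.45182 + 228.4 = 360.1138
M1: Pc = R·M1+t = (-0.04313, +0.06686, +0.51941); u = 527.1·(-0.04313)/0.51941 + 309.9 = 266.1267, v = 593.3·(+0.06686)/0.51941 + 228.4 = 304.7667
M2: Pc = R·M2+t = (-0.06797, -0.07191, +0.49538); u = 527.1·(-0.06797)/0.49538 + 309.9 = 237.5806, v = 593.3·(-0.07191)/0.49538 + 228.4 = 142.2810
M3: Pc = R·M3+t = (-0.18947, -0.03846, +0.42779); u = 527.1·(-0.18947)/0.42779 + 309.9 = 76.4504, v = 593.3·(-0.03846)/0.42779 + 228.4 = 175.0651

c0=(117.84, 360.11) c1=(266.13, 304.77) c2=(237.58, 142.28) c3=(76.45, 175.07)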